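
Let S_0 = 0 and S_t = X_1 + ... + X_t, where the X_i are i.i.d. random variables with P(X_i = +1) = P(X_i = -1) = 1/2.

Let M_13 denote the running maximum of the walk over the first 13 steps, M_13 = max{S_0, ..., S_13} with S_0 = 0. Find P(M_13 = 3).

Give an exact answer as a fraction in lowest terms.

Let M_13 = max(S_0,...,S_13). Use the reflection principle: for j ≥ 1, #{paths with M_13 ≥ j} = #{S_13 ≥ j} + #{S_13 ≥ j+1}.
By reflection, #{M_13 ≥ 3} = #{S_13 ≥ 3} + #{S_13 ≥ 4} = 2380 + 1093 = 3473.
#{M_13 ≥ 4} = #{S_13 ≥ 4} + #{S_13 ≥ 5} = 1093 + 1093 = 2186.
#{M_13 = 3} = 3473 - 2186 = 1287.
P(M_13 = 3) = 1287/8192 = 1287/8192

Answer: 1287/8192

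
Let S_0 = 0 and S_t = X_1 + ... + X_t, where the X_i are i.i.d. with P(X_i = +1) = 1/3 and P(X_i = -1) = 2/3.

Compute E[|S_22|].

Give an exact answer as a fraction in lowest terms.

S_22 takes values m ≡ 0 (mod 2) with |m| ≤ 22; P(S_22=m) = C(22,(22+m)/2) · (1/3)^((22+m)/2) · (2/3)^((22-m)/2).
Distribution: P(S=-22)=4194304/31381059609, P(S=-20)=46137344/31381059609, P(S=-18)=80740352/10460353203, P(S=-16)=807403520/31381059609, P(S=-14)=1917583360/31381059609, P(S=-12)=383516672/3486784401, P(S=-10)=1629945856/10460353203, P(S=-8)=1862795264/10460353203, P(S=-6)=582123520/3486784401, P(S=-4)=4074864640/31381059609, P(S=-2)=2648662016/31381059609, P(S=0)=481574912/10460353203, P(S=2)=662165504/31381059609, P(S=4)=254679040/31381059609, P(S=6)=9095680/3486784401, P(S=8)=7276544/10460353203, P(S=10)=1591744/10460353203, P(S=12)=93632/3486784401, P(S=14)=117040/31381059609, P(S=16)=12320/31381059609, P(S=18)=308/10460353203, P(S=20)=44/31381059609, P(S=22)=1/31381059609
E[|S_22|] = Σ_m |m|·P(S_22=m) = 236264907934/31381059609

Answer: 236264907934/31381059609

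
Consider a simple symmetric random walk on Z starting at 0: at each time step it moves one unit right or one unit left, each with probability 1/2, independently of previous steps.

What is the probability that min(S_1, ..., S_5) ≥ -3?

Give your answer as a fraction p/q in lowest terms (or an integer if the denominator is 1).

Answer: 15/16

Derivation:
Let f(t,s) = #length-t paths at position s with S_1..S_t all ≥ -3.
f(t,s) = f(t-1,s-1) + f(t-1,s+1) for s ≥ -3; f(t,s) = 0 for s < -3.
t=0: f(0,0)=1
t=1: f(1,-1)=1 f(1,1)=1
t=2: f(2,-2)=1 f(2,0)=2 f(2,2)=1
t=3: f(3,-3)=1 f(3,-1)=3 f(3,1)=3 f(3,3)=1
t=4: f(4,-2)=4 f(4,0)=6 f(4,2)=4 f(4,4)=1
t=5: f(5,-3)=4 f(5,-1)=10 f(5,1)=10 f(5,3)=5 f(5,5)=1
Σ_s f(5,s) = 30
P = 30/32 = 15/16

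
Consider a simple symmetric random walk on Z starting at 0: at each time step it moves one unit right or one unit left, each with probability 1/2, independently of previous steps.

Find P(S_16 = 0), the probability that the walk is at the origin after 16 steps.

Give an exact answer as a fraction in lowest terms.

To return to 0 after 16 steps: need exactly 8 steps of +1 and 8 of -1.
Favorable paths: C(16,8) = 12870
Total paths: 2^16 = 65536
P = 12870/65536 = 6435/32768

Answer: 6435/32768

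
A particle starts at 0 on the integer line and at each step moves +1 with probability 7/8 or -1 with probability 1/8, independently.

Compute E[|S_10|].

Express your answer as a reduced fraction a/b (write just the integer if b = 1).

Answer: 1006929675/134217728

Derivation:
S_10 takes values m ≡ 0 (mod 2) with |m| ≤ 10; P(S_10=m) = C(10,(10+m)/2) · (7/8)^((10+m)/2) · (1/8)^((10-m)/2).
Distribution: P(S=-10)=1/1073741824, P(S=-8)=35/536870912, P(S=-6)=2205/1073741824, P(S=-4)=5145/134217728, P(S=-2)=252105/536870912, P(S=0)=1058841/268435456, P(S=2)=12353145/536870912, P(S=4)=12353145/134217728, P(S=6)=259416045/1073741824, P(S=8)=201768035/536870912, P(S=10)=282475249/1073741824
E[|S_10|] = Σ_m |m|·P(S_10=m) = 1006929675/134217728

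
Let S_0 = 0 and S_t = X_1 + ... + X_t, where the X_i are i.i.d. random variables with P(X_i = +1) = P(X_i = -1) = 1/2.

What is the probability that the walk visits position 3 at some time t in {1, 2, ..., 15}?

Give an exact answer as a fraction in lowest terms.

Count via complement. Let g(t,s) = #length-t paths at position s with S_1..S_t all ≠ 3.
g(t,s) = g(t-1,s-1) + g(t-1,s+1) for s ≠ 3; g(t,3) = 0.
t=0: g(0,0)=1
t=1: g(1,-1)=1 g(1,1)=1
t=2: g(2,-2)=1 g(2,0)=2 g(2,2)=1
t=3: g(3,-3)=1 g(3,-1)=3 g(3,1)=3
t=4: g(4,-4)=1 g(4,-2)=4 g(4,0)=6 g(4,2)=3
t=5: g(5,-5)=1 g(5,-3)=5 g(5,-1)=10 g(5,1)=9
t=6: g(6,-6)=1 g(6,-4)=6 g(6,-2)=15 g(6,0)=19 g(6,2)=9
t=7: g(7,-7)=1 g(7,-5)=7 g(7,-3)=21 g(7,-1)=34 g(7,1)=28
t=8: g(8,-8)=1 g(8,-6)=8 g(8,-4)=28 g(8,-2)=55 g(8,0)=62 g(8,2)=28
t=9: g(9,-9)=1 g(9,-7)=9 g(9,-5)=36 g(9,-3)=83 g(9,-1)=117 g(9,1)=90
t=10: g(10,-10)=1 g(10,-8)=10 g(10,-6)=45 g(10,-4)=119 g(10,-2)=200 g(10,0)=207 g(10,2)=90
t=11: g(11,-11)=1 g(11,-9)=11 g(11,-7)=55 g(11,-5)=164 g(11,-3)=319 g(11,-1)=407 g(11,1)=297
t=12: g(12,-12)=1 g(12,-10)=12 g(12,-8)=66 g(12,-6)=219 g(12,-4)=483 g(12,-2)=726 g(12,0)=704 g(12,2)=297
t=13: g(13,-13)=1 g(13,-11)=13 g(13,-9)=78 g(13,-7)=285 g(13,-5)=702 g(13,-3)=1209 g(13,-1)=1430 g(13,1)=1001
t=14: g(14,-14)=1 g(14,-12)=14 g(14,-10)=91 g(14,-8)=363 g(14,-6)=987 g(14,-4)=1911 g(14,-2)=2639 g(14,0)=2431 g(14,2)=1001
t=15: g(15,-15)=1 g(15,-13)=15 g(15,-11)=105 g(15,-9)=454 g(15,-7)=1350 g(15,-5)=2898 g(15,-3)=4550 g(15,-1)=5070 g(15,1)=3432
Paths never hitting 3: Σ_s g(15,s) = 17875
Paths hitting 3: 2^15 - 17875 = 14893
P = 14893/32768 = 14893/32768

Answer: 14893/32768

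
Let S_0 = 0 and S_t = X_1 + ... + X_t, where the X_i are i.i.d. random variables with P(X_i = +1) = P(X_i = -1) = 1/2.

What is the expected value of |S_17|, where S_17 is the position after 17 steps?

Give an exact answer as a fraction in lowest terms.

S_17 takes values m ≡ 1 (mod 2) with |m| ≤ 17; P(S_17=m) = C(17,(17+m)/2)/2^17.
Total paths: 2^17 = 131072
Distribution: P(S=-17)=1/131072, P(S=-15)=17/131072, P(S=-13)=136/131072, P(S=-11)=680/131072, P(S=-9)=2380/131072, P(S=-7)=6188/131072, P(S=-5)=12376/131072, P(S=-3)=19448/131072, P(S=-1)=24310/131072, P(S=1)=24310/131072, P(S=3)=19448/131072, P(S=5)=12376/131072, P(S=7)=6188/131072, P(S=9)=2380/131072, P(S=11)=680/131072, P(S=13)=136/131072, P(S=15)=17/131072, P(S=17)=1/131072
E[|S_17|] = Σ_m |m|·P(S_17=m) = 437580/131072 = 109395/32768

Answer: 109395/32768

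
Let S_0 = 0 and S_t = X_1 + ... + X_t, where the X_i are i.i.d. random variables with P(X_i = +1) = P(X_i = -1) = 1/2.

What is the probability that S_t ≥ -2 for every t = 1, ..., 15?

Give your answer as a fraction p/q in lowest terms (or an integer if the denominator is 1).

Let f(t,s) = #length-t paths at position s with S_1..S_t all ≥ -2.
f(t,s) = f(t-1,s-1) + f(t-1,s+1) for s ≥ -2; f(t,s) = 0 for s < -2.
t=0: f(0,0)=1
t=1: f(1,-1)=1 f(1,1)=1
t=2: f(2,-2)=1 f(2,0)=2 f(2,2)=1
t=3: f(3,-1)=3 f(3,1)=3 f(3,3)=1
t=4: f(4,-2)=3 f(4,0)=6 f(4,2)=4 f(4,4)=1
t=5: f(5,-1)=9 f(5,1)=10 f(5,3)=5 f(5,5)=1
t=6: f(6,-2)=9 f(6,0)=19 f(6,2)=15 f(6,4)=6 f(6,6)=1
t=7: f(7,-1)=28 f(7,1)=34 f(7,3)=21 f(7,5)=7 f(7,7)=1
t=8: f(8,-2)=28 f(8,0)=62 f(8,2)=55 f(8,4)=28 f(8,6)=8 f(8,8)=1
t=9: f(9,-1)=90 f(9,1)=117 f(9,3)=83 f(9,5)=36 f(9,7)=9 f(9,9)=1
t=10: f(10,-2)=90 f(10,0)=207 f(10,2)=200 f(10,4)=119 f(10,6)=45 f(10,8)=10 f(10,10)=1
t=11: f(11,-1)=297 f(11,1)=407 f(11,3)=319 f(11,5)=164 f(11,7)=55 f(11,9)=11 f(11,11)=1
t=12: f(12,-2)=297 f(12,0)=704 f(12,2)=726 f(12,4)=483 f(12,6)=219 f(12,8)=66 f(12,10)=12 f(12,12)=1
t=13: f(13,-1)=1001 f(13,1)=1430 f(13,3)=1209 f(13,5)=702 f(13,7)=285 f(13,9)=78 f(13,11)=13 f(13,13)=1
t=14: f(14,-2)=1001 f(14,0)=2431 f(14,2)=2639 f(14,4)=1911 f(14,6)=987 f(14,8)=363 f(14,10)=91 f(14,12)=14 f(14,14)=1
t=15: f(15,-1)=3432 f(15,1)=5070 f(15,3)=4550 f(15,5)=2898 f(15,7)=1350 f(15,9)=454 f(15,11)=105 f(15,13)=15 f(15,15)=1
Σ_s f(15,s) = 17875
P = 17875/32768 = 17875/32768

Answer: 17875/32768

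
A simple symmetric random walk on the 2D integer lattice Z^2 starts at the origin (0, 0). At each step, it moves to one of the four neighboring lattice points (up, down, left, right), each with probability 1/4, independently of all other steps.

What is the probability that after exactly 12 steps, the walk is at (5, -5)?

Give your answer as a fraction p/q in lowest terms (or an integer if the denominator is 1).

Answer: 693/1048576

Derivation:
Let h be the number of horizontal steps (so 12-h are vertical). To end at (5,-5) need (h+5)/2 right-steps and ((12-h)-5)/2 up-steps.
Sum over h with 5 ≤ h ≤ 7, h ≡ 1 (mod 2), 12-h ≡ 1 (mod 2):
h=5: C(12,5)·C(5,5)·C(7,1) = 792·1·7 = 5544
h=7: C(12,7)·C(7,6)·C(5,0) = 792·7·1 = 5544
Total favorable: 11088
Total paths: 4^12 = 16777216
P = 11088/16777216 = 693/1048576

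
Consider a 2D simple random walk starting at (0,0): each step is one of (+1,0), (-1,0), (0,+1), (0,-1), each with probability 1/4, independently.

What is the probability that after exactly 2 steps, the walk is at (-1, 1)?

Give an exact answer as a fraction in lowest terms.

Let h be the number of horizontal steps (so 2-h are vertical). To end at (-1,1) need (h-1)/2 right-steps and ((2-h)+1)/2 up-steps.
Sum over h with 1 ≤ h ≤ 1, h ≡ 1 (mod 2), 2-h ≡ 1 (mod 2):
h=1: C(2,1)·C(1,0)·C(1,1) = 2·1·1 = 2
Total favorable: 2
Total paths: 4^2 = 16
P = 2/16 = 1/8

Answer: 1/8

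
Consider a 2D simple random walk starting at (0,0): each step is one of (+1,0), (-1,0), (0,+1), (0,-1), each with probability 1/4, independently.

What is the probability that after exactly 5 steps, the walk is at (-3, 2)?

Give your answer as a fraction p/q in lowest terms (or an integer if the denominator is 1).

Let h be the number of horizontal steps (so 5-h are vertical). To end at (-3,2) need (h-3)/2 right-steps and ((5-h)+2)/2 up-steps.
Sum over h with 3 ≤ h ≤ 3, h ≡ 1 (mod 2), 5-h ≡ 0 (mod 2):
h=3: C(5,3)·C(3,0)·C(2,2) = 10·1·1 = 10
Total favorable: 10
Total paths: 4^5 = 1024
P = 10/1024 = 5/512

Answer: 5/512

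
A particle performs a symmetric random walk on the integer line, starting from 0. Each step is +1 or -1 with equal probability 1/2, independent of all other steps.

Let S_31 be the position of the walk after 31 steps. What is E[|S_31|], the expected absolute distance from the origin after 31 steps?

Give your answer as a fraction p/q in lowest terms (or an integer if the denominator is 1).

S_31 takes values m ≡ 1 (mod 2) with |m| ≤ 31; P(S_31=m) = C(31,(31+m)/2)/2^31.
Total paths: 2^31 = 2147483648
Distribution: P(S=-31)=1/2147483648, P(S=-29)=31/2147483648, P(S=-27)=465/2147483648, P(S=-25)=4495/2147483648, P(S=-23)=31465/2147483648, P(S=-21)=169911/2147483648, P(S=-19)=736281/2147483648, P(S=-17)=2629575/2147483648, P(S=-15)=7888725/2147483648, P(S=-13)=20160075/2147483648, P(S=-11)=44352165/2147483648, P(S=-9)=84672315/2147483648, P(S=-7)=141120525/2147483648, P(S=-5)=206253075/2147483648, P(S=-3)=265182525/2147483648, P(S=-1)=300540195/2147483648, P(S=1)=300540195/2147483648, P(S=3)=265182525/2147483648, P(S=5)=206253075/2147483648, P(S=7)=141120525/2147483648, P(S=9)=84672315/2147483648, P(S=11)=44352165/2147483648, P(S=13)=20160075/2147483648, P(S=15)=7888725/2147483648, P(S=17)=2629575/2147483648, P(S=19)=736281/2147483648, P(S=21)=169911/2147483648, P(S=23)=31465/2147483648, P(S=25)=4495/2147483648, P(S=27)=465/2147483648, P(S=29)=31/2147483648, P(S=31)=1/2147483648
E[|S_31|] = Σ_m |m|·P(S_31=m) = 9617286240/2147483648 = 300540195/67108864

Answer: 300540195/67108864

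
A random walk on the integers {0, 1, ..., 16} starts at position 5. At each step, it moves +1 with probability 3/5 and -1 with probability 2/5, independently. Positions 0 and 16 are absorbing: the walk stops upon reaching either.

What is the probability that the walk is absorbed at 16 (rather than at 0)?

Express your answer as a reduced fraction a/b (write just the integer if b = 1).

Biased walk: p = 3/5, q = 2/5, r = q/p = 2/3
Gambler's ruin: P(hit 16 before 0 | start at 5) = (1 - r^a)/(1 - r^N)
r^5 = 32/243; r^16 = 65536/43046721
P = (1 - 32/243) / (1 - 65536/43046721) = 211/243 / 42981185/43046721 = 37378017/42981185

Answer: 37378017/42981185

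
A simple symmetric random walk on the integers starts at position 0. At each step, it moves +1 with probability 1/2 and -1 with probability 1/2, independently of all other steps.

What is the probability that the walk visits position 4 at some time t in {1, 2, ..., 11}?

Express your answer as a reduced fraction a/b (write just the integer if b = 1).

Count via complement. Let g(t,s) = #length-t paths at position s with S_1..S_t all ≠ 4.
g(t,s) = g(t-1,s-1) + g(t-1,s+1) for s ≠ 4; g(t,4) = 0.
t=0: g(0,0)=1
t=1: g(1,-1)=1 g(1,1)=1
t=2: g(2,-2)=1 g(2,0)=2 g(2,2)=1
t=3: g(3,-3)=1 g(3,-1)=3 g(3,1)=3 g(3,3)=1
t=4: g(4,-4)=1 g(4,-2)=4 g(4,0)=6 g(4,2)=4
t=5: g(5,-5)=1 g(5,-3)=5 g(5,-1)=10 g(5,1)=10 g(5,3)=4
t=6: g(6,-6)=1 g(6,-4)=6 g(6,-2)=15 g(6,0)=20 g(6,2)=14
t=7: g(7,-7)=1 g(7,-5)=7 g(7,-3)=21 g(7,-1)=35 g(7,1)=34 g(7,3)=14
t=8: g(8,-8)=1 g(8,-6)=8 g(8,-4)=28 g(8,-2)=56 g(8,0)=69 g(8,2)=48
t=9: g(9,-9)=1 g(9,-7)=9 g(9,-5)=36 g(9,-3)=84 g(9,-1)=125 g(9,1)=117 g(9,3)=48
t=10: g(10,-10)=1 g(10,-8)=10 g(10,-6)=45 g(10,-4)=120 g(10,-2)=209 g(10,0)=242 g(10,2)=165
t=11: g(11,-11)=1 g(11,-9)=11 g(11,-7)=55 g(11,-5)=165 g(11,-3)=329 g(11,-1)=451 g(11,1)=407 g(11,3)=165
Paths never hitting 4: Σ_s g(11,s) = 1584
Paths hitting 4: 2^11 - 1584 = 464
P = 464/2048 = 29/128

Answer: 29/128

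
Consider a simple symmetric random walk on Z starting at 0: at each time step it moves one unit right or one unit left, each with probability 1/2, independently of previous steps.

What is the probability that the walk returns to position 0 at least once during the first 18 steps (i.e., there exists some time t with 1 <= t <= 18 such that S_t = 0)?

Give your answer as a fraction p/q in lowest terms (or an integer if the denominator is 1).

Answer: 53381/65536

Derivation:
Count via complement. Let g(t,s) = #length-t paths at position s with S_1..S_t all ≠ 0.
g(t,s) = g(t-1,s-1) + g(t-1,s+1) for s ≠ 0; g(t,0) = 0.
t=0: g(0,0)=1
t=1: g(1,-1)=1 g(1,1)=1
t=2: g(2,-2)=1 g(2,2)=1
t=3: g(3,-3)=1 g(3,-1)=1 g(3,1)=1 g(3,3)=1
t=4: g(4,-4)=1 g(4,-2)=2 g(4,2)=2 g(4,4)=1
t=5: g(5,-5)=1 g(5,-3)=3 g(5,-1)=2 g(5,1)=2 g(5,3)=3 g(5,5)=1
t=6: g(6,-6)=1 g(6,-4)=4 g(6,-2)=5 g(6,2)=5 g(6,4)=4 g(6,6)=1
t=7: g(7,-7)=1 g(7,-5)=5 g(7,-3)=9 g(7,-1)=5 g(7,1)=5 g(7,3)=9 g(7,5)=5 g(7,7)=1
t=8: g(8,-8)=1 g(8,-6)=6 g(8,-4)=14 g(8,-2)=14 g(8,2)=14 g(8,4)=14 g(8,6)=6 g(8,8)=1
t=9: g(9,-9)=1 g(9,-7)=7 g(9,-5)=20 g(9,-3)=28 g(9,-1)=14 g(9,1)=14 g(9,3)=28 g(9,5)=20 g(9,7)=7 g(9,9)=1
t=10: g(10,-10)=1 g(10,-8)=8 g(10,-6)=27 g(10,-4)=48 g(10,-2)=42 g(10,2)=42 g(10,4)=48 g(10,6)=27 g(10,8)=8 g(10,10)=1
t=11: g(11,-11)=1 g(11,-9)=9 g(11,-7)=35 g(11,-5)=75 g(11,-3)=90 g(11,-1)=42 g(11,1)=42 g(11,3)=90 g(11,5)=75 g(11,7)=35 g(11,9)=9 g(11,11)=1
t=12: g(12,-12)=1 g(12,-10)=10 g(12,-8)=44 g(12,-6)=110 g(12,-4)=165 g(12,-2)=132 g(12,2)=132 g(12,4)=165 g(12,6)=110 g(12,8)=44 g(12,10)=10 g(12,12)=1
t=13: g(13,-13)=1 g(13,-11)=11 g(13,-9)=54 g(13,-7)=154 g(13,-5)=275 g(13,-3)=297 g(13,-1)=132 g(13,1)=132 g(13,3)=297 g(13,5)=275 g(13,7)=154 g(13,9)=54 g(13,11)=11 g(13,13)=1
t=14: g(14,-14)=1 g(14,-12)=12 g(14,-10)=65 g(14,-8)=208 g(14,-6)=429 g(14,-4)=572 g(14,-2)=429 g(14,2)=429 g(14,4)=572 g(14,6)=429 g(14,8)=208 g(14,10)=65 g(14,12)=12 g(14,14)=1
t=15: g(15,-15)=1 g(15,-13)=13 g(15,-11)=77 g(15,-9)=273 g(15,-7)=637 g(15,-5)=1001 g(15,-3)=1001 g(15,-1)=429 g(15,1)=429 g(15,3)=1001 g(15,5)=1001 g(15,7)=637 g(15,9)=273 g(15,11)=77 g(15,13)=13 g(15,15)=1
t=16: g(16,-16)=1 g(16,-14)=14 g(16,-12)=90 g(16,-10)=350 g(16,-8)=910 g(16,-6)=1638 g(16,-4)=2002 g(16,-2)=1430 g(16,2)=1430 g(16,4)=2002 g(16,6)=1638 g(16,8)=910 g(16,10)=350 g(16,12)=90 g(16,14)=14 g(16,16)=1
t=17: g(17,-17)=1 g(17,-15)=15 g(17,-13)=104 g(17,-11)=440 g(17,-9)=1260 g(17,-7)=2548 g(17,-5)=3640 g(17,-3)=3432 g(17,-1)=1430 g(17,1)=1430 g(17,3)=3432 g(17,5)=3640 g(17,7)=2548 g(17,9)=1260 g(17,11)=440 g(17,13)=104 g(17,15)=15 g(17,17)=1
t=18: g(18,-18)=1 g(18,-16)=16 g(18,-14)=119 g(18,-12)=544 g(18,-10)=1700 g(18,-8)=3808 g(18,-6)=6188 g(18,-4)=7072 g(18,-2)=4862 g(18,2)=4862 g(18,4)=7072 g(18,6)=6188 g(18,8)=3808 g(18,10)=1700 g(18,12)=544 g(18,14)=119 g(18,16)=16 g(18,18)=1
Paths never hitting 0: Σ_s g(18,s) = 48620
Paths hitting 0: 2^18 - 48620 = 213524
P = 213524/262144 = 53381/65536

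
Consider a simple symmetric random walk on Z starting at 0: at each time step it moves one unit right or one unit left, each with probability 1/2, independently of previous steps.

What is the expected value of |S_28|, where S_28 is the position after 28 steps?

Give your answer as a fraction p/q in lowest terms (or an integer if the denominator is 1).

S_28 takes values m ≡ 0 (mod 2) with |m| ≤ 28; P(S_28=m) = C(28,(28+m)/2)/2^28.
Total paths: 2^28 = 268435456
Distribution: P(S=-28)=1/268435456, P(S=-26)=28/268435456, P(S=-24)=378/268435456, P(S=-22)=3276/268435456, P(S=-20)=20475/268435456, P(S=-18)=98280/268435456, P(S=-16)=376740/268435456, P(S=-14)=1184040/268435456, P(S=-12)=3108105/268435456, P(S=-10)=6906900/268435456, P(S=-8)=13123110/268435456, P(S=-6)=21474180/268435456, P(S=-4)=30421755/268435456, P(S=-2)=37442160/268435456, P(S=0)=40116600/268435456, P(S=2)=37442160/268435456, P(S=4)=30421755/268435456, P(S=6)=21474180/268435456, P(S=8)=13123110/268435456, P(S=10)=6906900/268435456, P(S=12)=3108105/268435456, P(S=14)=1184040/268435456, P(S=16)=376740/268435456, P(S=18)=98280/268435456, P(S=20)=20475/268435456, P(S=22)=3276/268435456, P(S=24)=378/268435456, P(S=26)=28/268435456, P(S=28)=1/268435456
E[|S_28|] = Σ_m |m|·P(S_28=m) = 1123264800/268435456 = 35102025/8388608

Answer: 35102025/8388608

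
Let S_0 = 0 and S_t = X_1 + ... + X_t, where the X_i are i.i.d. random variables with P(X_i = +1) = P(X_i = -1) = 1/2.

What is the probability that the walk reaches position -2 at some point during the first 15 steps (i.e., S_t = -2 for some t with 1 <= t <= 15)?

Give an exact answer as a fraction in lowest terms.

Count via complement. Let g(t,s) = #length-t paths at position s with S_1..S_t all ≠ -2.
g(t,s) = g(t-1,s-1) + g(t-1,s+1) for s ≠ -2; g(t,-2) = 0.
t=0: g(0,0)=1
t=1: g(1,-1)=1 g(1,1)=1
t=2: g(2,0)=2 g(2,2)=1
t=3: g(3,-1)=2 g(3,1)=3 g(3,3)=1
t=4: g(4,0)=5 g(4,2)=4 g(4,4)=1
t=5: g(5,-1)=5 g(5,1)=9 g(5,3)=5 g(5,5)=1
t=6: g(6,0)=14 g(6,2)=14 g(6,4)=6 g(6,6)=1
t=7: g(7,-1)=14 g(7,1)=28 g(7,3)=20 g(7,5)=7 g(7,7)=1
t=8: g(8,0)=42 g(8,2)=48 g(8,4)=27 g(8,6)=8 g(8,8)=1
t=9: g(9,-1)=42 g(9,1)=90 g(9,3)=75 g(9,5)=35 g(9,7)=9 g(9,9)=1
t=10: g(10,0)=132 g(10,2)=165 g(10,4)=110 g(10,6)=44 g(10,8)=10 g(10,10)=1
t=11: g(11,-1)=132 g(11,1)=297 g(11,3)=275 g(11,5)=154 g(11,7)=54 g(11,9)=11 g(11,11)=1
t=12: g(12,0)=429 g(12,2)=572 g(12,4)=429 g(12,6)=208 g(12,8)=65 g(12,10)=12 g(12,12)=1
t=13: g(13,-1)=429 g(13,1)=1001 g(13,3)=1001 g(13,5)=637 g(13,7)=273 g(13,9)=77 g(13,11)=13 g(13,13)=1
t=14: g(14,0)=1430 g(14,2)=2002 g(14,4)=1638 g(14,6)=910 g(14,8)=350 g(14,10)=90 g(14,12)=14 g(14,14)=1
t=15: g(15,-1)=1430 g(15,1)=3432 g(15,3)=3640 g(15,5)=2548 g(15,7)=1260 g(15,9)=440 g(15,11)=104 g(15,13)=15 g(15,15)=1
Paths never hitting -2: Σ_s g(15,s) = 12870
Paths hitting -2: 2^15 - 12870 = 19898
P = 19898/32768 = 9949/16384

Answer: 9949/16384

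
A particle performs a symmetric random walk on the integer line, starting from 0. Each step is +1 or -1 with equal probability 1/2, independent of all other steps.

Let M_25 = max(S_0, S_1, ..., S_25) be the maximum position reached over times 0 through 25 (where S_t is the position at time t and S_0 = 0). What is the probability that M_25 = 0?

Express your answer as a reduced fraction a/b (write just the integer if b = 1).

Answer: 1300075/8388608

Derivation:
Let M_25 = max(S_0,...,S_25). Use the reflection principle: for j ≥ 1, #{paths with M_25 ≥ j} = #{S_25 ≥ j} + #{S_25 ≥ j+1}.
P(M_25 ≥ 0) = 1 since S_0 = 0, so #{M_25 ≥ 0} = 33554432.
#{M_25 ≥ 1} = #{S_25 ≥ 1} + #{S_25 ≥ 2} = 16777216 + 11576916 = 28354132.
#{M_25 = 0} = 33554432 - 28354132 = 5200300.
P(M_25 = 0) = 5200300/33554432 = 1300075/8388608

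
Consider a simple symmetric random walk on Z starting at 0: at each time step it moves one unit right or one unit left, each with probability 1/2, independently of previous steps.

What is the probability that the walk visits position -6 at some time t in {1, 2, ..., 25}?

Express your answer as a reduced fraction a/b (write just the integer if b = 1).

Answer: 962689/4194304

Derivation:
Count via complement. Let g(t,s) = #length-t paths at position s with S_1..S_t all ≠ -6.
g(t,s) = g(t-1,s-1) + g(t-1,s+1) for s ≠ -6; g(t,-6) = 0.
t=0: g(0,0)=1
t=1: g(1,-1)=1 g(1,1)=1
t=2: g(2,-2)=1 g(2,0)=2 g(2,2)=1
t=3: g(3,-3)=1 g(3,-1)=3 g(3,1)=3 g(3,3)=1
t=4: g(4,-4)=1 g(4,-2)=4 g(4,0)=6 g(4,2)=4 g(4,4)=1
t=5: g(5,-5)=1 g(5,-3)=5 g(5,-1)=10 g(5,1)=10 g(5,3)=5 g(5,5)=1
t=6: g(6,-4)=6 g(6,-2)=15 g(6,0)=20 g(6,2)=15 g(6,4)=6 g(6,6)=1
t=7: g(7,-5)=6 g(7,-3)=21 g(7,-1)=35 g(7,1)=35 g(7,3)=21 g(7,5)=7 g(7,7)=1
t=8: g(8,-4)=27 g(8,-2)=56 g(8,0)=70 g(8,2)=56 g(8,4)=28 g(8,6)=8 g(8,8)=1
t=9: g(9,-5)=27 g(9,-3)=83 g(9,-1)=126 g(9,1)=126 g(9,3)=84 g(9,5)=36 g(9,7)=9 g(9,9)=1
t=10: g(10,-4)=110 g(10,-2)=209 g(10,0)=252 g(10,2)=210 g(10,4)=120 g(10,6)=45 g(10,8)=10 g(10,10)=1
t=11: g(11,-5)=110 g(11,-3)=319 g(11,-1)=461 g(11,1)=462 g(11,3)=330 g(11,5)=165 g(11,7)=55 g(11,9)=11 g(11,11)=1
t=12: g(12,-4)=429 g(12,-2)=780 g(12,0)=923 g(12,2)=792 g(12,4)=495 g(12,6)=220 g(12,8)=66 g(12,10)=12 g(12,12)=1
t=13: g(13,-5)=429 g(13,-3)=1209 g(13,-1)=1703 g(13,1)=1715 g(13,3)=1287 g(13,5)=715 g(13,7)=286 g(13,9)=78 g(13,11)=13 g(13,13)=1
t=14: g(14,-4)=1638 g(14,-2)=2912 g(14,0)=3418 g(14,2)=3002 g(14,4)=2002 g(14,6)=1001 g(14,8)=364 g(14,10)=91 g(14,12)=14 g(14,14)=1
t=15: g(15,-5)=1638 g(15,-3)=4550 g(15,-1)=6330 g(15,1)=6420 g(15,3)=5004 g(15,5)=3003 g(15,7)=1365 g(15,9)=455 g(15,11)=105 g(15,13)=15 g(15,15)=1
t=16: g(16,-4)=6188 g(16,-2)=10880 g(16,0)=12750 g(16,2)=11424 g(16,4)=8007 g(16,6)=4368 g(16,8)=1820 g(16,10)=560 g(16,12)=120 g(16,14)=16 g(16,16)=1
t=17: g(17,-5)=6188 g(17,-3)=17068 g(17,-1)=23630 g(17,1)=24174 g(17,3)=19431 g(17,5)=12375 g(17,7)=6188 g(17,9)=2380 g(17,11)=680 g(17,13)=136 g(17,15)=17 g(17,17)=1
t=18: g(18,-4)=23256 g(18,-2)=40698 g(18,0)=47804 g(18,2)=43605 g(18,4)=31806 g(18,6)=18563 g(18,8)=8568 g(18,10)=3060 g(18,12)=816 g(18,14)=153 g(18,16)=18 g(18,18)=1
t=19: g(19,-5)=23256 g(19,-3)=63954 g(19,-1)=88502 g(19,1)=91409 g(19,3)=75411 g(19,5)=50369 g(19,7)=27131 g(19,9)=11628 g(19,11)=3876 g(19,13)=969 g(19,15)=171 g(19,17)=19 g(19,19)=1
t=20: g(20,-4)=87210 g(20,-2)=152456 g(20,0)=179911 g(20,2)=166820 g(20,4)=125780 g(20,6)=77500 g(20,8)=38759 g(20,10)=15504 g(20,12)=4845 g(20,14)=1140 g(20,16)=190 g(20,18)=20 g(20,20)=1
t=21: g(21,-5)=87210 g(21,-3)=239666 g(21,-1)=332367 g(21,1)=346731 g(21,3)=292600 g(21,5)=203280 g(21,7)=116259 g(21,9)=54263 g(21,11)=20349 g(21,13)=5985 g(21,15)=1330 g(21,17)=210 g(21,19)=21 g(21,21)=1
t=22: g(22,-4)=326876 g(22,-2)=572033 g(22,0)=679098 g(22,2)=639331 g(22,4)=495880 g(22,6)=319539 g(22,8)=170522 g(22,10)=74612 g(22,12)=26334 g(22,14)=7315 g(22,16)=1540 g(22,18)=231 g(22,20)=22 g(22,22)=1
t=23: g(23,-5)=326876 g(23,-3)=898909 g(23,-1)=1251131 g(23,1)=1318429 g(23,3)=1135211 g(23,5)=815419 g(23,7)=490061 g(23,9)=245134 g(23,11)=100946 g(23,13)=33649 g(23,15)=8855 g(23,17)=1771 g(23,19)=253 g(23,21)=23 g(23,23)=1
t=24: g(24,-4)=1225785 g(24,-2)=2150040 g(24,0)=2569560 g(24,2)=2453640 g(24,4)=1950630 g(24,6)=1305480 g(24,8)=735195 g(24,10)=346080 g(24,12)=134595 g(24,14)=42504 g(24,16)=10626 g(24,18)=2024 g(24,20)=276 g(24,22)=24 g(24,24)=1
t=25: g(25,-5)=1225785 g(25,-3)=3375825 g(25,-1)=4719600 g(25,1)=5023200 g(25,3)=4404270 g(25,5)=3256110 g(25,7)=2040675 g(25,9)=1081275 g(25,11)=480675 g(25,13)=177099 g(25,15)=53130 g(25,17)=12650 g(25,19)=2300 g(25,21)=300 g(25,23)=25 g(25,25)=1
Paths never hitting -6: Σ_s g(25,s) = 25852920
Paths hitting -6: 2^25 - 25852920 = 7701512
P = 7701512/33554432 = 962689/4194304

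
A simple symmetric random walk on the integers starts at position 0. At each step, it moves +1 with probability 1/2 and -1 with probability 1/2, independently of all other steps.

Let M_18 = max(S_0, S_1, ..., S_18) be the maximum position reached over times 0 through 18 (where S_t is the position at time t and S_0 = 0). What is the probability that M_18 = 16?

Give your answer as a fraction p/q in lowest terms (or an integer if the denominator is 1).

Answer: 9/131072

Derivation:
Let M_18 = max(S_0,...,S_18). Use the reflection principle: for j ≥ 1, #{paths with M_18 ≥ j} = #{S_18 ≥ j} + #{S_18 ≥ j+1}.
By reflection, #{M_18 ≥ 16} = #{S_18 ≥ 16} + #{S_18 ≥ 17} = 19 + 1 = 20.
#{M_18 ≥ 17} = #{S_18 ≥ 17} + #{S_18 ≥ 18} = 1 + 1 = 2.
#{M_18 = 16} = 20 - 2 = 18.
P(M_18 = 16) = 18/262144 = 9/131072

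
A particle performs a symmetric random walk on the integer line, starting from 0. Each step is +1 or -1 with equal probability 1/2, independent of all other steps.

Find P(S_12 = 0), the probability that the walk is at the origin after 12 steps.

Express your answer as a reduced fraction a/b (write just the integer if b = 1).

To return to 0 after 12 steps: need exactly 6 steps of +1 and 6 of -1.
Favorable paths: C(12,6) = 924
Total paths: 2^12 = 4096
P = 924/4096 = 231/1024

Answer: 231/1024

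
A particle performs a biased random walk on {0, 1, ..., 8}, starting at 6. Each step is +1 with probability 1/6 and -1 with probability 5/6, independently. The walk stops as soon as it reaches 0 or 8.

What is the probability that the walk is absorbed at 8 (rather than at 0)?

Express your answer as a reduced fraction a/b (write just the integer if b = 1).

Biased walk: p = 1/6, q = 5/6, r = q/p = 5
Gambler's ruin: P(hit 8 before 0 | start at 6) = (1 - r^a)/(1 - r^N)
r^6 = 15625; r^8 = 390625
P = (1 - 15625) / (1 - 390625) = -15624 / -390624 = 651/16276

Answer: 651/16276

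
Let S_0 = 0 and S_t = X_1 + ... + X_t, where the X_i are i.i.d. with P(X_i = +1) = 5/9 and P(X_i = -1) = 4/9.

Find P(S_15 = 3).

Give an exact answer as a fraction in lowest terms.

Answer: 40040000000000/205891132094649

Derivation:
To reach position 3 after 15 steps: need 9 steps of +1 and 6 steps of -1.
Number of such sequences: C(15,9) = 5005
Each has probability (5/9)^9 · (4/9)^6 = 8000000000/205891132094649
P = 5005 · 8000000000/205891132094649 = 40040000000000/205891132094649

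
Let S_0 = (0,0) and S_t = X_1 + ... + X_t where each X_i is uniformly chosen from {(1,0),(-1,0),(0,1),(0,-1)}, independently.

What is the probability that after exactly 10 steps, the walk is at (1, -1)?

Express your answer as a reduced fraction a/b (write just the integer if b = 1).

Let h be the number of horizontal steps (so 10-h are vertical). To end at (1,-1) need (h+1)/2 right-steps and ((10-h)-1)/2 up-steps.
Sum over h with 1 ≤ h ≤ 9, h ≡ 1 (mod 2), 10-h ≡ 1 (mod 2):
h=1: C(10,1)·C(1,1)·C(9,4) = 10·1·126 = 1260
h=3: C(10,3)·C(3,2)·C(7,3) = 120·3·35 = 12600
h=5: C(10,5)·C(5,3)·C(5,2) = 252·10·10 = 25200
h=7: C(10,7)·C(7,4)·C(3,1) = 120·35·3 = 12600
h=9: C(10,9)·C(9,5)·C(1,0) = 10·126·1 = 1260
Total favorable: 52920
Total paths: 4^10 = 1048576
P = 52920/1048576 = 6615/131072

Answer: 6615/131072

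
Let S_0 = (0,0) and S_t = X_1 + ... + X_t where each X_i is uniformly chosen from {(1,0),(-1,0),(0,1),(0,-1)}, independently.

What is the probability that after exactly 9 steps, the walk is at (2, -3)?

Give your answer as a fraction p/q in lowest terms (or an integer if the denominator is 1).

Answer: 567/32768

Derivation:
Let h be the number of horizontal steps (so 9-h are vertical). To end at (2,-3) need (h+2)/2 right-steps and ((9-h)-3)/2 up-steps.
Sum over h with 2 ≤ h ≤ 6, h ≡ 0 (mod 2), 9-h ≡ 1 (mod 2):
h=2: C(9,2)·C(2,2)·C(7,2) = 36·1·21 = 756
h=4: C(9,4)·C(4,3)·C(5,1) = 126·4·5 = 2520
h=6: C(9,6)·C(6,4)·C(3,0) = 84·15·1 = 1260
Total favorable: 4536
Total paths: 4^9 = 262144
P = 4536/262144 = 567/32768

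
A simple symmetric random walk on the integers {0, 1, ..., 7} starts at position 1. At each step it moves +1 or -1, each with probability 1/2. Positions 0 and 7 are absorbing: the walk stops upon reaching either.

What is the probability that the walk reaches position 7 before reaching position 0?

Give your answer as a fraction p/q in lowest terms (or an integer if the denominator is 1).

Symmetric walk (p = 1/2): the harmonic-function argument gives P(hit 7 before 0 | start at 1) = a/N.
P = 1/7 = 1/7

Answer: 1/7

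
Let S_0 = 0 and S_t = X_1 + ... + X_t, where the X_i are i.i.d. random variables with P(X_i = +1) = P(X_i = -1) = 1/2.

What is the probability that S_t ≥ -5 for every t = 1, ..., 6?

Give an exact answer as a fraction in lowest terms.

Answer: 63/64

Derivation:
Let f(t,s) = #length-t paths at position s with S_1..S_t all ≥ -5.
f(t,s) = f(t-1,s-1) + f(t-1,s+1) for s ≥ -5; f(t,s) = 0 for s < -5.
t=0: f(0,0)=1
t=1: f(1,-1)=1 f(1,1)=1
t=2: f(2,-2)=1 f(2,0)=2 f(2,2)=1
t=3: f(3,-3)=1 f(3,-1)=3 f(3,1)=3 f(3,3)=1
t=4: f(4,-4)=1 f(4,-2)=4 f(4,0)=6 f(4,2)=4 f(4,4)=1
t=5: f(5,-5)=1 f(5,-3)=5 f(5,-1)=10 f(5,1)=10 f(5,3)=5 f(5,5)=1
t=6: f(6,-4)=6 f(6,-2)=15 f(6,0)=20 f(6,2)=15 f(6,4)=6 f(6,6)=1
Σ_s f(6,s) = 63
P = 63/64 = 63/64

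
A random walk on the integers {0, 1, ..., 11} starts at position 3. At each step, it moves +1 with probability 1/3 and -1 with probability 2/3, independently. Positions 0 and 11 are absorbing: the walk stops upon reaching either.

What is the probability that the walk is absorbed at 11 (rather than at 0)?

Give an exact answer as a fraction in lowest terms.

Answer: 7/2047

Derivation:
Biased walk: p = 1/3, q = 2/3, r = q/p = 2
Gambler's ruin: P(hit 11 before 0 | start at 3) = (1 - r^a)/(1 - r^N)
r^3 = 8; r^11 = 2048
P = (1 - 8) / (1 - 2048) = -7 / -2047 = 7/2047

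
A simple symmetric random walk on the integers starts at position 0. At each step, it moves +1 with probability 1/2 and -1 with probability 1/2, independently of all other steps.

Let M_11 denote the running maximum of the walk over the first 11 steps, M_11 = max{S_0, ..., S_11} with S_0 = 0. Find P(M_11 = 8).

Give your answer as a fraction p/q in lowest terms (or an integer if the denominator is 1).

Let M_11 = max(S_0,...,S_11). Use the reflection principle: for j ≥ 1, #{paths with M_11 ≥ j} = #{S_11 ≥ j} + #{S_11 ≥ j+1}.
By reflection, #{M_11 ≥ 8} = #{S_11 ≥ 8} + #{S_11 ≥ 9} = 12 + 12 = 24.
#{M_11 ≥ 9} = #{S_11 ≥ 9} + #{S_11 ≥ 10} = 12 + 1 = 13.
#{M_11 = 8} = 24 - 13 = 11.
P(M_11 = 8) = 11/2048 = 11/2048

Answer: 11/2048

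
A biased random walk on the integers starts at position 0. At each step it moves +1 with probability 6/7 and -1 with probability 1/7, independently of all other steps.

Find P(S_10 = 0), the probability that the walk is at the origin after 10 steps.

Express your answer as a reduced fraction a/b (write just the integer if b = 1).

To be at 0 after 10 steps: need exactly 5 steps of +1 and 5 of -1.
Number of such sequences: C(10,5) = 252
Each has probability (6/7)^5 · (1/7)^5 = 7776/282475249
P = 252 · 7776/282475249 = 279936/40353607

Answer: 279936/40353607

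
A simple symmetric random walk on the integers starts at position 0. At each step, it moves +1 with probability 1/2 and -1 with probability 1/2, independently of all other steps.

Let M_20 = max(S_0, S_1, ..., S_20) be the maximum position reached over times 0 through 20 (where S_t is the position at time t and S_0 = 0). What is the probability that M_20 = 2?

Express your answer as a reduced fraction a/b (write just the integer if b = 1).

Answer: 20995/131072

Derivation:
Let M_20 = max(S_0,...,S_20). Use the reflection principle: for j ≥ 1, #{paths with M_20 ≥ j} = #{S_20 ≥ j} + #{S_20 ≥ j+1}.
By reflection, #{M_20 ≥ 2} = #{S_20 ≥ 2} + #{S_20 ≥ 3} = 431910 + 263950 = 695860.
#{M_20 ≥ 3} = #{S_20 ≥ 3} + #{S_20 ≥ 4} = 263950 + 263950 = 527900.
#{M_20 = 2} = 695860 - 527900 = 167960.
P(M_20 = 2) = 167960/1048576 = 20995/131072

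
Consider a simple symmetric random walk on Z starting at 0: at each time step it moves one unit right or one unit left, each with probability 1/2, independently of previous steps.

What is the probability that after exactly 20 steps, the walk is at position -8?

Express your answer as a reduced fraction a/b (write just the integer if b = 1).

Answer: 4845/131072

Derivation:
To reach position -8 after 20 steps: need 6 steps of +1 and 14 of -1.
Favorable paths: C(20,6) = 38760
Total paths: 2^20 = 1048576
P = 38760/1048576 = 4845/131072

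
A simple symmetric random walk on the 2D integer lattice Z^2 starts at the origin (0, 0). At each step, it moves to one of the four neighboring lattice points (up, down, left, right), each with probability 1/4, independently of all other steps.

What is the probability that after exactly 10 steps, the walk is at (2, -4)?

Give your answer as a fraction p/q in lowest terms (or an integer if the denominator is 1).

Answer: 4725/524288

Derivation:
Let h be the number of horizontal steps (so 10-h are vertical). To end at (2,-4) need (h+2)/2 right-steps and ((10-h)-4)/2 up-steps.
Sum over h with 2 ≤ h ≤ 6, h ≡ 0 (mod 2), 10-h ≡ 0 (mod 2):
h=2: C(10,2)·C(2,2)·C(8,2) = 45·1·28 = 1260
h=4: C(10,4)·C(4,3)·C(6,1) = 210·4·6 = 5040
h=6: C(10,6)·C(6,4)·C(4,0) = 210·15·1 = 3150
Total favorable: 9450
Total paths: 4^10 = 1048576
P = 9450/1048576 = 4725/524288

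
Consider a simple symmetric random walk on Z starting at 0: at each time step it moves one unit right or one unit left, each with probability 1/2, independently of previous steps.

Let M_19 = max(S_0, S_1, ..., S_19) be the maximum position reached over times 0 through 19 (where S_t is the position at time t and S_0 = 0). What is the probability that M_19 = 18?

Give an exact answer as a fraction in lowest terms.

Let M_19 = max(S_0,...,S_19). Use the reflection principle: for j ≥ 1, #{paths with M_19 ≥ j} = #{S_19 ≥ j} + #{S_19 ≥ j+1}.
By reflection, #{M_19 ≥ 18} = #{S_19 ≥ 18} + #{S_19 ≥ 19} = 1 + 1 = 2.
#{M_19 ≥ 19} = #{S_19 ≥ 19} + #{S_19 ≥ 20} = 1 + 0 = 1.
#{M_19 = 18} = 2 - 1 = 1.
P(M_19 = 18) = 1/524288 = 1/524288

Answer: 1/524288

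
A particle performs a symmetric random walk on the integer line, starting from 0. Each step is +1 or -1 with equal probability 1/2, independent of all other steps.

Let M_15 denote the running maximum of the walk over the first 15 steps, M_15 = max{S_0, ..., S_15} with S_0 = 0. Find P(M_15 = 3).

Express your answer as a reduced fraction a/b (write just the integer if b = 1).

Let M_15 = max(S_0,...,S_15). Use the reflection principle: for j ≥ 1, #{paths with M_15 ≥ j} = #{S_15 ≥ j} + #{S_15 ≥ j+1}.
By reflection, #{M_15 ≥ 3} = #{S_15 ≥ 3} + #{S_15 ≥ 4} = 9949 + 4944 = 14893.
#{M_15 ≥ 4} = #{S_15 ≥ 4} + #{S_15 ≥ 5} = 4944 + 4944 = 9888.
#{M_15 = 3} = 14893 - 9888 = 5005.
P(M_15 = 3) = 5005/32768 = 5005/32768

Answer: 5005/32768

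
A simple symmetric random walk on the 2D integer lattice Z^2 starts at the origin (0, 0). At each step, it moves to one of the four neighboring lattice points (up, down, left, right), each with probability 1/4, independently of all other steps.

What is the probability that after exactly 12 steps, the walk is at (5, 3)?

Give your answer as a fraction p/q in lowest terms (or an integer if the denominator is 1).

Let h be the number of horizontal steps (so 12-h are vertical). To end at (5,3) need (h+5)/2 right-steps and ((12-h)+3)/2 up-steps.
Sum over h with 5 ≤ h ≤ 9, h ≡ 1 (mod 2), 12-h ≡ 1 (mod 2):
h=5: C(12,5)·C(5,5)·C(7,5) = 792·1·21 = 16632
h=7: C(12,7)·C(7,6)·C(5,4) = 792·7·5 = 27720
h=9: C(12,9)·C(9,7)·C(3,3) = 220·36·1 = 7920
Total favorable: 52272
Total paths: 4^12 = 16777216
P = 52272/16777216 = 3267/1048576

Answer: 3267/1048576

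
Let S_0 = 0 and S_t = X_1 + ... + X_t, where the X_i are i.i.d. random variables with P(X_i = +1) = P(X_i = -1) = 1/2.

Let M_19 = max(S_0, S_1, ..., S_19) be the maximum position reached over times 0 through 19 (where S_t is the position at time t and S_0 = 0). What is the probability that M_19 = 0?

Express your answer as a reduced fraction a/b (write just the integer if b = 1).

Answer: 46189/262144

Derivation:
Let M_19 = max(S_0,...,S_19). Use the reflection principle: for j ≥ 1, #{paths with M_19 ≥ j} = #{S_19 ≥ j} + #{S_19 ≥ j+1}.
P(M_19 ≥ 0) = 1 since S_0 = 0, so #{M_19 ≥ 0} = 524288.
#{M_19 ≥ 1} = #{S_19 ≥ 1} + #{S_19 ≥ 2} = 262144 + 169766 = 431910.
#{M_19 = 0} = 524288 - 431910 = 92378.
P(M_19 = 0) = 92378/524288 = 46189/262144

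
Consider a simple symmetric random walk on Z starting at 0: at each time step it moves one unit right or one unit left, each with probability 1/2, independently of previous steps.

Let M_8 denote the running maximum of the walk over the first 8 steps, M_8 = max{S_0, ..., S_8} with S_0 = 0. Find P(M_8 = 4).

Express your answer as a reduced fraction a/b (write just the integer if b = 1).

Answer: 7/64

Derivation:
Let M_8 = max(S_0,...,S_8). Use the reflection principle: for j ≥ 1, #{paths with M_8 ≥ j} = #{S_8 ≥ j} + #{S_8 ≥ j+1}.
By reflection, #{M_8 ≥ 4} = #{S_8 ≥ 4} + #{S_8 ≥ 5} = 37 + 9 = 46.
#{M_8 ≥ 5} = #{S_8 ≥ 5} + #{S_8 ≥ 6} = 9 + 9 = 18.
#{M_8 = 4} = 46 - 18 = 28.
P(M_8 = 4) = 28/256 = 7/64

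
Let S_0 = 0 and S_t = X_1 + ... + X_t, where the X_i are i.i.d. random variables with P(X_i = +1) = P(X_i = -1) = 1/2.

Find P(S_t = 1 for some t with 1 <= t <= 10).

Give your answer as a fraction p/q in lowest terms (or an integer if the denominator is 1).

Count via complement. Let g(t,s) = #length-t paths at position s with S_1..S_t all ≠ 1.
g(t,s) = g(t-1,s-1) + g(t-1,s+1) for s ≠ 1; g(t,1) = 0.
t=0: g(0,0)=1
t=1: g(1,-1)=1
t=2: g(2,-2)=1 g(2,0)=1
t=3: g(3,-3)=1 g(3,-1)=2
t=4: g(4,-4)=1 g(4,-2)=3 g(4,0)=2
t=5: g(5,-5)=1 g(5,-3)=4 g(5,-1)=5
t=6: g(6,-6)=1 g(6,-4)=5 g(6,-2)=9 g(6,0)=5
t=7: g(7,-7)=1 g(7,-5)=6 g(7,-3)=14 g(7,-1)=14
t=8: g(8,-8)=1 g(8,-6)=7 g(8,-4)=20 g(8,-2)=28 g(8,0)=14
t=9: g(9,-9)=1 g(9,-7)=8 g(9,-5)=27 g(9,-3)=48 g(9,-1)=42
t=10: g(10,-10)=1 g(10,-8)=9 g(10,-6)=35 g(10,-4)=75 g(10,-2)=90 g(10,0)=42
Paths never hitting 1: Σ_s g(10,s) = 252
Paths hitting 1: 2^10 - 252 = 772
P = 772/1024 = 193/256

Answer: 193/256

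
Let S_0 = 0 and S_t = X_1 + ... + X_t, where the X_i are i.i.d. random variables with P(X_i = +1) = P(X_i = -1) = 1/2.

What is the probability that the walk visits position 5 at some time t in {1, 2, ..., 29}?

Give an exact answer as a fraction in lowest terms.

Count via complement. Let g(t,s) = #length-t paths at position s with S_1..S_t all ≠ 5.
g(t,s) = g(t-1,s-1) + g(t-1,s+1) for s ≠ 5; g(t,5) = 0.
t=0: g(0,0)=1
t=1: g(1,-1)=1 g(1,1)=1
t=2: g(2,-2)=1 g(2,0)=2 g(2,2)=1
t=3: g(3,-3)=1 g(3,-1)=3 g(3,1)=3 g(3,3)=1
t=4: g(4,-4)=1 g(4,-2)=4 g(4,0)=6 g(4,2)=4 g(4,4)=1
t=5: g(5,-5)=1 g(5,-3)=5 g(5,-1)=10 g(5,1)=10 g(5,3)=5
t=6: g(6,-6)=1 g(6,-4)=6 g(6,-2)=15 g(6,0)=20 g(6,2)=15 g(6,4)=5
t=7: g(7,-7)=1 g(7,-5)=7 g(7,-3)=21 g(7,-1)=35 g(7,1)=35 g(7,3)=20
t=8: g(8,-8)=1 g(8,-6)=8 g(8,-4)=28 g(8,-2)=56 g(8,0)=70 g(8,2)=55 g(8,4)=20
t=9: g(9,-9)=1 g(9,-7)=9 g(9,-5)=36 g(9,-3)=84 g(9,-1)=126 g(9,1)=125 g(9,3)=75
t=10: g(10,-10)=1 g(10,-8)=10 g(10,-6)=45 g(10,-4)=120 g(10,-2)=210 g(10,0)=251 g(10,2)=200 g(10,4)=75
t=11: g(11,-11)=1 g(11,-9)=11 g(11,-7)=55 g(11,-5)=165 g(11,-3)=330 g(11,-1)=461 g(11,1)=451 g(11,3)=275
t=12: g(12,-12)=1 g(12,-10)=12 g(12,-8)=66 g(12,-6)=220 g(12,-4)=495 g(12,-2)=791 g(12,0)=912 g(12,2)=726 g(12,4)=275
t=13: g(13,-13)=1 g(13,-11)=13 g(13,-9)=78 g(13,-7)=286 g(13,-5)=715 g(13,-3)=1286 g(13,-1)=1703 g(13,1)=1638 g(13,3)=1001
t=14: g(14,-14)=1 g(14,-12)=14 g(14,-10)=91 g(14,-8)=364 g(14,-6)=1001 g(14,-4)=2001 g(14,-2)=2989 g(14,0)=3341 g(14,2)=2639 g(14,4)=1001
t=15: g(15,-15)=1 g(15,-13)=15 g(15,-11)=105 g(15,-9)=455 g(15,-7)=1365 g(15,-5)=3002 g(15,-3)=4990 g(15,-1)=6330 g(15,1)=5980 g(15,3)=3640
t=16: g(16,-16)=1 g(16,-14)=16 g(16,-12)=120 g(16,-10)=560 g(16,-8)=1820 g(16,-6)=4367 g(16,-4)=7992 g(16,-2)=11320 g(16,0)=12310 g(16,2)=9620 g(16,4)=3640
t=17: g(17,-17)=1 g(17,-15)=17 g(17,-13)=136 g(17,-11)=680 g(17,-9)=2380 g(17,-7)=6187 g(17,-5)=12359 g(17,-3)=19312 g(17,-1)=23630 g(17,1)=21930 g(17,3)=13260
t=18: g(18,-18)=1 g(18,-16)=18 g(18,-14)=153 g(18,-12)=816 g(18,-10)=3060 g(18,-8)=8567 g(18,-6)=18546 g(18,-4)=31671 g(18,-2)=42942 g(18,0)=45560 g(18,2)=35190 g(18,4)=13260
t=19: g(19,-19)=1 g(19,-17)=19 g(19,-15)=171 g(19,-13)=969 g(19,-11)=3876 g(19,-9)=11627 g(19,-7)=27113 g(19,-5)=50217 g(19,-3)=74613 g(19,-1)=88502 g(19,1)=80750 g(19,3)=48450
t=20: g(20,-20)=1 g(20,-18)=20 g(20,-16)=190 g(20,-14)=1140 g(20,-12)=4845 g(20,-10)=15503 g(20,-8)=38740 g(20,-6)=77330 g(20,-4)=124830 g(20,-2)=163115 g(20,0)=169252 g(20,2)=129200 g(20,4)=48450
t=21: g(21,-21)=1 g(21,-19)=21 g(21,-17)=210 g(21,-15)=1330 g(21,-13)=5985 g(21,-11)=20348 g(21,-9)=54243 g(21,-7)=116070 g(21,-5)=202160 g(21,-3)=287945 g(21,-1)=332367 g(21,1)=298452 g(21,3)=177650
t=22: g(22,-22)=1 g(22,-20)=22 g(22,-18)=231 g(22,-16)=1540 g(22,-14)=7315 g(22,-12)=26333 g(22,-10)=74591 g(22,-8)=170313 g(22,-6)=318230 g(22,-4)=490105 g(22,-2)=620312 g(22,0)=630819 g(22,2)=476102 g(22,4)=177650
t=23: g(23,-23)=1 g(23,-21)=23 g(23,-19)=253 g(23,-17)=1771 g(23,-15)=8855 g(23,-13)=33648 g(23,-11)=100924 g(23,-9)=244904 g(23,-7)=488543 g(23,-5)=808335 g(23,-3)=1110417 g(23,-1)=1251131 g(23,1)=1106921 g(23,3)=653752
t=24: g(24,-24)=1 g(24,-22)=24 g(24,-20)=276 g(24,-18)=2024 g(24,-16)=10626 g(24,-14)=42503 g(24,-12)=134572 g(24,-10)=345828 g(24,-8)=733447 g(24,-6)=1296878 g(24,-4)=1918752 g(24,-2)=2361548 g(24,0)=2358052 g(24,2)=1760673 g(24,4)=653752
t=25: g(25,-25)=1 g(25,-23)=25 g(25,-21)=300 g(25,-19)=2300 g(25,-17)=12650 g(25,-15)=53129 g(25,-13)=177075 g(25,-11)=480400 g(25,-9)=1079275 g(25,-7)=2030325 g(25,-5)=3215630 g(25,-3)=4280300 g(25,-1)=4719600 g(25,1)=4118725 g(25,3)=2414425
t=26: g(26,-26)=1 g(26,-24)=26 g(26,-22)=325 g(26,-20)=2600 g(26,-18)=14950 g(26,-16)=65779 g(26,-14)=230204 g(26,-12)=657475 g(26,-10)=1559675 g(26,-8)=3109600 g(26,-6)=5245955 g(26,-4)=7495930 g(26,-2)=8999900 g(26,0)=8838325 g(26,2)=6533150 g(26,4)=2414425
t=27: g(27,-27)=1 g(27,-25)=27 g(27,-23)=351 g(27,-21)=2925 g(27,-19)=17550 g(27,-17)=80729 g(27,-15)=295983 g(27,-13)=887679 g(27,-11)=2217150 g(27,-9)=4669275 g(27,-7)=8355555 g(27,-5)=12741885 g(27,-3)=16495830 g(27,-1)=17838225 g(27,1)=15371475 g(27,3)=8947575
t=28: g(28,-28)=1 g(28,-26)=28 g(28,-24)=378 g(28,-22)=3276 g(28,-20)=20475 g(28,-18)=98279 g(28,-16)=376712 g(28,-14)=1183662 g(28,-12)=3104829 g(28,-10)=6886425 g(28,-8)=13024830 g(28,-6)=21097440 g(28,-4)=29237715 g(28,-2)=34334055 g(28,0)=33209700 g(28,2)=24319050 g(28,4)=8947575
t=29: g(29,-29)=1 g(29,-27)=29 g(29,-25)=406 g(29,-23)=3654 g(29,-21)=23751 g(29,-19)=118754 g(29,-17)=474991 g(29,-15)=1560374 g(29,-13)=4288491 g(29,-11)=9991254 g(29,-9)=19911255 g(29,-7)=34122270 g(29,-5)=50335155 g(29,-3)=63571770 g(29,-1)=67543755 g(29,1)=57528750 g(29,3)=33266625
Paths never hitting 5: Σ_s g(29,s) = 342741285
Paths hitting 5: 2^29 - 342741285 = 194129627
P = 194129627/536870912 = 194129627/536870912

Answer: 194129627/536870912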